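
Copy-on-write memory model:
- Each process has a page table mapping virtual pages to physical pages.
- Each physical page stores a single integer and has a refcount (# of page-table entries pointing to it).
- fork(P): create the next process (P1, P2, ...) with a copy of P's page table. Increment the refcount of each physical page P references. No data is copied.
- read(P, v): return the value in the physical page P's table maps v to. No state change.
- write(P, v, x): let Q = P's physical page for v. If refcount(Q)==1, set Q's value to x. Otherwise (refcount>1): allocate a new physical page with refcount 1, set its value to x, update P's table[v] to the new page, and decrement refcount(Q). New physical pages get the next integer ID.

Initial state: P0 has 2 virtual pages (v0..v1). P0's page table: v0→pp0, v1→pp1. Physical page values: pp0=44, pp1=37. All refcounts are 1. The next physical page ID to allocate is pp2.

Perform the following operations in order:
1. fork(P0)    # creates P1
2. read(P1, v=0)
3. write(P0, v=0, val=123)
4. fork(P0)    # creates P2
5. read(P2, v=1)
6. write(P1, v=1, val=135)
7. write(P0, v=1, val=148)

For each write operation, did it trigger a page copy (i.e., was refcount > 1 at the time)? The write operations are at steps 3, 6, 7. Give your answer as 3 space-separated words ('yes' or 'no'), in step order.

Op 1: fork(P0) -> P1. 2 ppages; refcounts: pp0:2 pp1:2
Op 2: read(P1, v0) -> 44. No state change.
Op 3: write(P0, v0, 123). refcount(pp0)=2>1 -> COPY to pp2. 3 ppages; refcounts: pp0:1 pp1:2 pp2:1
Op 4: fork(P0) -> P2. 3 ppages; refcounts: pp0:1 pp1:3 pp2:2
Op 5: read(P2, v1) -> 37. No state change.
Op 6: write(P1, v1, 135). refcount(pp1)=3>1 -> COPY to pp3. 4 ppages; refcounts: pp0:1 pp1:2 pp2:2 pp3:1
Op 7: write(P0, v1, 148). refcount(pp1)=2>1 -> COPY to pp4. 5 ppages; refcounts: pp0:1 pp1:1 pp2:2 pp3:1 pp4:1

yes yes yes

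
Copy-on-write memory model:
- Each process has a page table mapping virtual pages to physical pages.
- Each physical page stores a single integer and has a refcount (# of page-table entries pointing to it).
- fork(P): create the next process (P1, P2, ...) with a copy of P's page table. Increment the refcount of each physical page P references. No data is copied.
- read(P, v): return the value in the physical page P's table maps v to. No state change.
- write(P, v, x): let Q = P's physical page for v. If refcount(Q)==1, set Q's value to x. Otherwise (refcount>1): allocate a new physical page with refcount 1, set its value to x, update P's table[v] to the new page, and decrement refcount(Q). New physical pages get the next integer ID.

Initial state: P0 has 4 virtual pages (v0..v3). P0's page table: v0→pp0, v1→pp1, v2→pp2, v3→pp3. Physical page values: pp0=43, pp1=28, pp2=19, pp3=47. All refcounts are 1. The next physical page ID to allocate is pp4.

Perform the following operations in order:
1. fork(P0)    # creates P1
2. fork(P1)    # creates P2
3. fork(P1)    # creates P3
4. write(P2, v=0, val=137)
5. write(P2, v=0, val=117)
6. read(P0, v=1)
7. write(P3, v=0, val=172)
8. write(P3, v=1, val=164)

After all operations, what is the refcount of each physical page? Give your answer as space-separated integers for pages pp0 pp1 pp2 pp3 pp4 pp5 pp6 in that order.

Answer: 2 3 4 4 1 1 1

Derivation:
Op 1: fork(P0) -> P1. 4 ppages; refcounts: pp0:2 pp1:2 pp2:2 pp3:2
Op 2: fork(P1) -> P2. 4 ppages; refcounts: pp0:3 pp1:3 pp2:3 pp3:3
Op 3: fork(P1) -> P3. 4 ppages; refcounts: pp0:4 pp1:4 pp2:4 pp3:4
Op 4: write(P2, v0, 137). refcount(pp0)=4>1 -> COPY to pp4. 5 ppages; refcounts: pp0:3 pp1:4 pp2:4 pp3:4 pp4:1
Op 5: write(P2, v0, 117). refcount(pp4)=1 -> write in place. 5 ppages; refcounts: pp0:3 pp1:4 pp2:4 pp3:4 pp4:1
Op 6: read(P0, v1) -> 28. No state change.
Op 7: write(P3, v0, 172). refcount(pp0)=3>1 -> COPY to pp5. 6 ppages; refcounts: pp0:2 pp1:4 pp2:4 pp3:4 pp4:1 pp5:1
Op 8: write(P3, v1, 164). refcount(pp1)=4>1 -> COPY to pp6. 7 ppages; refcounts: pp0:2 pp1:3 pp2:4 pp3:4 pp4:1 pp5:1 pp6:1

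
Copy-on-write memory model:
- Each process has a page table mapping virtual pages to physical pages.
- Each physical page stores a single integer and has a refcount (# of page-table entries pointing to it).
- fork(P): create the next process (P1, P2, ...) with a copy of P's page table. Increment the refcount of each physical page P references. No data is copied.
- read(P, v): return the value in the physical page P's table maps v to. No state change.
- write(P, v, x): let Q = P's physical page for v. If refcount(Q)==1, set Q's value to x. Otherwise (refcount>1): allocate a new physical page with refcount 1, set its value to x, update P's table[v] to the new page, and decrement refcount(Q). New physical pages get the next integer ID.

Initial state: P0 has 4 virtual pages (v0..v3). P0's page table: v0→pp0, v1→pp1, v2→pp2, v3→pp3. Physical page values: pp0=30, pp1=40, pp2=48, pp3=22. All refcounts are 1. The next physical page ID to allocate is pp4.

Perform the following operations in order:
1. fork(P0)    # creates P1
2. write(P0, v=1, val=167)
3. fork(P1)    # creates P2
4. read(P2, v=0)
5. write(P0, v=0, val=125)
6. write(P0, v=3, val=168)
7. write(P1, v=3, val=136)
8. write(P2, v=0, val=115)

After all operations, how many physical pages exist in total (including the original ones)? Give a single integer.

Op 1: fork(P0) -> P1. 4 ppages; refcounts: pp0:2 pp1:2 pp2:2 pp3:2
Op 2: write(P0, v1, 167). refcount(pp1)=2>1 -> COPY to pp4. 5 ppages; refcounts: pp0:2 pp1:1 pp2:2 pp3:2 pp4:1
Op 3: fork(P1) -> P2. 5 ppages; refcounts: pp0:3 pp1:2 pp2:3 pp3:3 pp4:1
Op 4: read(P2, v0) -> 30. No state change.
Op 5: write(P0, v0, 125). refcount(pp0)=3>1 -> COPY to pp5. 6 ppages; refcounts: pp0:2 pp1:2 pp2:3 pp3:3 pp4:1 pp5:1
Op 6: write(P0, v3, 168). refcount(pp3)=3>1 -> COPY to pp6. 7 ppages; refcounts: pp0:2 pp1:2 pp2:3 pp3:2 pp4:1 pp5:1 pp6:1
Op 7: write(P1, v3, 136). refcount(pp3)=2>1 -> COPY to pp7. 8 ppages; refcounts: pp0:2 pp1:2 pp2:3 pp3:1 pp4:1 pp5:1 pp6:1 pp7:1
Op 8: write(P2, v0, 115). refcount(pp0)=2>1 -> COPY to pp8. 9 ppages; refcounts: pp0:1 pp1:2 pp2:3 pp3:1 pp4:1 pp5:1 pp6:1 pp7:1 pp8:1

Answer: 9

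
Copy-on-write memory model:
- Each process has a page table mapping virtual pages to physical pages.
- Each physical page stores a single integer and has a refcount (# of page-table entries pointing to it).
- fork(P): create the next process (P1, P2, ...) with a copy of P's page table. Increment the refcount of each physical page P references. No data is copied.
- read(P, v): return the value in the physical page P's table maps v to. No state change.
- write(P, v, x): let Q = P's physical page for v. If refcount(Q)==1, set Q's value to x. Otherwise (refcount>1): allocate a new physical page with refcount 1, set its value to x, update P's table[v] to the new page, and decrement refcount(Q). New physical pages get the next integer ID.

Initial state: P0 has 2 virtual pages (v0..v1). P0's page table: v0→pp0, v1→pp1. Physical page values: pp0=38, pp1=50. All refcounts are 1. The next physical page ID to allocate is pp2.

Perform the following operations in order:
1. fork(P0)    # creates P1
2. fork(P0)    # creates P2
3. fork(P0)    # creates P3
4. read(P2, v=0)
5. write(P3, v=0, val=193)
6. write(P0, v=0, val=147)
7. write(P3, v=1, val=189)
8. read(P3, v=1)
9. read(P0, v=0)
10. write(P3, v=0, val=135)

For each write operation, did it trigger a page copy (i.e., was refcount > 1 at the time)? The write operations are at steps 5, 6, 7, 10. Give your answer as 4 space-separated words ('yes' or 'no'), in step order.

Op 1: fork(P0) -> P1. 2 ppages; refcounts: pp0:2 pp1:2
Op 2: fork(P0) -> P2. 2 ppages; refcounts: pp0:3 pp1:3
Op 3: fork(P0) -> P3. 2 ppages; refcounts: pp0:4 pp1:4
Op 4: read(P2, v0) -> 38. No state change.
Op 5: write(P3, v0, 193). refcount(pp0)=4>1 -> COPY to pp2. 3 ppages; refcounts: pp0:3 pp1:4 pp2:1
Op 6: write(P0, v0, 147). refcount(pp0)=3>1 -> COPY to pp3. 4 ppages; refcounts: pp0:2 pp1:4 pp2:1 pp3:1
Op 7: write(P3, v1, 189). refcount(pp1)=4>1 -> COPY to pp4. 5 ppages; refcounts: pp0:2 pp1:3 pp2:1 pp3:1 pp4:1
Op 8: read(P3, v1) -> 189. No state change.
Op 9: read(P0, v0) -> 147. No state change.
Op 10: write(P3, v0, 135). refcount(pp2)=1 -> write in place. 5 ppages; refcounts: pp0:2 pp1:3 pp2:1 pp3:1 pp4:1

yes yes yes no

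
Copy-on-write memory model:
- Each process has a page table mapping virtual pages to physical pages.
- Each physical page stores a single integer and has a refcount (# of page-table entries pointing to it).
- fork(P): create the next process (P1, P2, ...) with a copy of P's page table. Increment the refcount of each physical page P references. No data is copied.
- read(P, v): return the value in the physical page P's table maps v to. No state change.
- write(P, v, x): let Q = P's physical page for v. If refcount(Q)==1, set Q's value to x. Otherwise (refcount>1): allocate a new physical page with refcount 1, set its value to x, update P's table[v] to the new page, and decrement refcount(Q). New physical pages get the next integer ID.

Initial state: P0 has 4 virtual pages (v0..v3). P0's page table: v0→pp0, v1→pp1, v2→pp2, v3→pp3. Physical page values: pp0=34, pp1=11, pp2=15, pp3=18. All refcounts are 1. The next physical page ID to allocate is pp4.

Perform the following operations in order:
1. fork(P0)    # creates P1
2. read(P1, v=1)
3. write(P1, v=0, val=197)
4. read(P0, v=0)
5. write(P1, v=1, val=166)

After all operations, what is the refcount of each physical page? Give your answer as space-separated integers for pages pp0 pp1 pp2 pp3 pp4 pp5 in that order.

Op 1: fork(P0) -> P1. 4 ppages; refcounts: pp0:2 pp1:2 pp2:2 pp3:2
Op 2: read(P1, v1) -> 11. No state change.
Op 3: write(P1, v0, 197). refcount(pp0)=2>1 -> COPY to pp4. 5 ppages; refcounts: pp0:1 pp1:2 pp2:2 pp3:2 pp4:1
Op 4: read(P0, v0) -> 34. No state change.
Op 5: write(P1, v1, 166). refcount(pp1)=2>1 -> COPY to pp5. 6 ppages; refcounts: pp0:1 pp1:1 pp2:2 pp3:2 pp4:1 pp5:1

Answer: 1 1 2 2 1 1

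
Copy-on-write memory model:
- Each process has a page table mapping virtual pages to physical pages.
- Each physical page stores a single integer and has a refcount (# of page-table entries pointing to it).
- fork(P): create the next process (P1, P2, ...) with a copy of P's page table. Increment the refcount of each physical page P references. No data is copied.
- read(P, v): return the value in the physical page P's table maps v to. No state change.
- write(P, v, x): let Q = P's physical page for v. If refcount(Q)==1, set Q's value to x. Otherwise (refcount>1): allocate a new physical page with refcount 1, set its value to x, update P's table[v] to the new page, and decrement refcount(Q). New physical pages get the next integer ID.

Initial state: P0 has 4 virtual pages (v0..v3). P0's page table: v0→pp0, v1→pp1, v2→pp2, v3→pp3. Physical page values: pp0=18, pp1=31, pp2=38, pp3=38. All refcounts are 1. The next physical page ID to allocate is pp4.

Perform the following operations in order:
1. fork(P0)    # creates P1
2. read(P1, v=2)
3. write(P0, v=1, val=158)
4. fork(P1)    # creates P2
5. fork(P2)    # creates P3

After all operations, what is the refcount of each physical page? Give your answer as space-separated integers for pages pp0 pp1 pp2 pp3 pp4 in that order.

Answer: 4 3 4 4 1

Derivation:
Op 1: fork(P0) -> P1. 4 ppages; refcounts: pp0:2 pp1:2 pp2:2 pp3:2
Op 2: read(P1, v2) -> 38. No state change.
Op 3: write(P0, v1, 158). refcount(pp1)=2>1 -> COPY to pp4. 5 ppages; refcounts: pp0:2 pp1:1 pp2:2 pp3:2 pp4:1
Op 4: fork(P1) -> P2. 5 ppages; refcounts: pp0:3 pp1:2 pp2:3 pp3:3 pp4:1
Op 5: fork(P2) -> P3. 5 ppages; refcounts: pp0:4 pp1:3 pp2:4 pp3:4 pp4:1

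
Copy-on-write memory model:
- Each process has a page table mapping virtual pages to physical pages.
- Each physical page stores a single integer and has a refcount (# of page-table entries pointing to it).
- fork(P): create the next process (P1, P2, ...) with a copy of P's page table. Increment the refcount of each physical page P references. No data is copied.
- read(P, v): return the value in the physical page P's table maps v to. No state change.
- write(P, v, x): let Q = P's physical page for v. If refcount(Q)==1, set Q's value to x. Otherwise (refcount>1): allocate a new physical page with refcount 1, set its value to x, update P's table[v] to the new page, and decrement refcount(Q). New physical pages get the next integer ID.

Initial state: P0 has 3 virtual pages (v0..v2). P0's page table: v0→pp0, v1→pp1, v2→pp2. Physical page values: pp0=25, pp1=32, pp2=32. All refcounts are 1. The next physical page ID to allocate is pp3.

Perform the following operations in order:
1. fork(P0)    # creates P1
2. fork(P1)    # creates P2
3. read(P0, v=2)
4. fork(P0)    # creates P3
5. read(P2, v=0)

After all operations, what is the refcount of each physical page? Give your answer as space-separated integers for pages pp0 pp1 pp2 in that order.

Answer: 4 4 4

Derivation:
Op 1: fork(P0) -> P1. 3 ppages; refcounts: pp0:2 pp1:2 pp2:2
Op 2: fork(P1) -> P2. 3 ppages; refcounts: pp0:3 pp1:3 pp2:3
Op 3: read(P0, v2) -> 32. No state change.
Op 4: fork(P0) -> P3. 3 ppages; refcounts: pp0:4 pp1:4 pp2:4
Op 5: read(P2, v0) -> 25. No state change.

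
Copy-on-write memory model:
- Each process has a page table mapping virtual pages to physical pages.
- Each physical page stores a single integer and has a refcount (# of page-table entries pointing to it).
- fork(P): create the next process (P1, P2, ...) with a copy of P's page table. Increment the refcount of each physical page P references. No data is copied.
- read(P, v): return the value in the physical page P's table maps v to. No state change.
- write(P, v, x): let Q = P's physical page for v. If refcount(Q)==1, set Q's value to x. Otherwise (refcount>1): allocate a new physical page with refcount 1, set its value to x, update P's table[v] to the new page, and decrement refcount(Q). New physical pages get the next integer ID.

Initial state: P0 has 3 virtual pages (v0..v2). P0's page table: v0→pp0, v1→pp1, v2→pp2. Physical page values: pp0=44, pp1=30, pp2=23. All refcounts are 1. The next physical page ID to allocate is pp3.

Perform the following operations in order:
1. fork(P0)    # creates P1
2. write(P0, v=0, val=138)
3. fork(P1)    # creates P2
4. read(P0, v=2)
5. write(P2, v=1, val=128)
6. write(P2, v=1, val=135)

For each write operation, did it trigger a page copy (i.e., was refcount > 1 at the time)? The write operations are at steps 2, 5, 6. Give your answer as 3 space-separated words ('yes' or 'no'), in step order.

Op 1: fork(P0) -> P1. 3 ppages; refcounts: pp0:2 pp1:2 pp2:2
Op 2: write(P0, v0, 138). refcount(pp0)=2>1 -> COPY to pp3. 4 ppages; refcounts: pp0:1 pp1:2 pp2:2 pp3:1
Op 3: fork(P1) -> P2. 4 ppages; refcounts: pp0:2 pp1:3 pp2:3 pp3:1
Op 4: read(P0, v2) -> 23. No state change.
Op 5: write(P2, v1, 128). refcount(pp1)=3>1 -> COPY to pp4. 5 ppages; refcounts: pp0:2 pp1:2 pp2:3 pp3:1 pp4:1
Op 6: write(P2, v1, 135). refcount(pp4)=1 -> write in place. 5 ppages; refcounts: pp0:2 pp1:2 pp2:3 pp3:1 pp4:1

yes yes no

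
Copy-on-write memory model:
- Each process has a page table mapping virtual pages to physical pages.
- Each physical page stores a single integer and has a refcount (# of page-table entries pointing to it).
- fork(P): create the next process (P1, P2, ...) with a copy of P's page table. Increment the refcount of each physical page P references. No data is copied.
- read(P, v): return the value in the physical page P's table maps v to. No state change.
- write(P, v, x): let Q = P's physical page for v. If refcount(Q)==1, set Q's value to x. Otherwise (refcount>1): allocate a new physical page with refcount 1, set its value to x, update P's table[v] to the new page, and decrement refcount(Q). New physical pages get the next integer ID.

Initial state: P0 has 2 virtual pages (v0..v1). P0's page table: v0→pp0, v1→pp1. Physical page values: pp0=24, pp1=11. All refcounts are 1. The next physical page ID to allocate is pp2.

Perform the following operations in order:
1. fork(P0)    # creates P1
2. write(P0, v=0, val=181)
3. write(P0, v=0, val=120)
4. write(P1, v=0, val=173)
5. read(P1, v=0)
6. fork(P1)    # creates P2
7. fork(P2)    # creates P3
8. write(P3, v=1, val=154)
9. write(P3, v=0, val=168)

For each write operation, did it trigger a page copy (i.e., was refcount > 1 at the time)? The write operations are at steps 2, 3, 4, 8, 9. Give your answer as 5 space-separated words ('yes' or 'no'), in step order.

Op 1: fork(P0) -> P1. 2 ppages; refcounts: pp0:2 pp1:2
Op 2: write(P0, v0, 181). refcount(pp0)=2>1 -> COPY to pp2. 3 ppages; refcounts: pp0:1 pp1:2 pp2:1
Op 3: write(P0, v0, 120). refcount(pp2)=1 -> write in place. 3 ppages; refcounts: pp0:1 pp1:2 pp2:1
Op 4: write(P1, v0, 173). refcount(pp0)=1 -> write in place. 3 ppages; refcounts: pp0:1 pp1:2 pp2:1
Op 5: read(P1, v0) -> 173. No state change.
Op 6: fork(P1) -> P2. 3 ppages; refcounts: pp0:2 pp1:3 pp2:1
Op 7: fork(P2) -> P3. 3 ppages; refcounts: pp0:3 pp1:4 pp2:1
Op 8: write(P3, v1, 154). refcount(pp1)=4>1 -> COPY to pp3. 4 ppages; refcounts: pp0:3 pp1:3 pp2:1 pp3:1
Op 9: write(P3, v0, 168). refcount(pp0)=3>1 -> COPY to pp4. 5 ppages; refcounts: pp0:2 pp1:3 pp2:1 pp3:1 pp4:1

yes no no yes yes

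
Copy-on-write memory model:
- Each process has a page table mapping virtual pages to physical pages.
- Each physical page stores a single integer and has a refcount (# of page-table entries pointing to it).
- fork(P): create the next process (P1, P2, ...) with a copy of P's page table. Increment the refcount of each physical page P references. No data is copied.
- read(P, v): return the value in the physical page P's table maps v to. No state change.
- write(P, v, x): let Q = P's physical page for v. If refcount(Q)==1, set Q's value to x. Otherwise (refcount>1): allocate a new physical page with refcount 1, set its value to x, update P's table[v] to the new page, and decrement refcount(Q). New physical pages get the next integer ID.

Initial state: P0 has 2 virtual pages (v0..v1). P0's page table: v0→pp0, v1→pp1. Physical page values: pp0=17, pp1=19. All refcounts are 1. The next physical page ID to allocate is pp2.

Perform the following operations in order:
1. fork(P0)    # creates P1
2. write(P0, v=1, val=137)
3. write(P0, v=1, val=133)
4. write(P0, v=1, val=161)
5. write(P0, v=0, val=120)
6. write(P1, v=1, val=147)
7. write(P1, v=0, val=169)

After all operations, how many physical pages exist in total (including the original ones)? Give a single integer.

Answer: 4

Derivation:
Op 1: fork(P0) -> P1. 2 ppages; refcounts: pp0:2 pp1:2
Op 2: write(P0, v1, 137). refcount(pp1)=2>1 -> COPY to pp2. 3 ppages; refcounts: pp0:2 pp1:1 pp2:1
Op 3: write(P0, v1, 133). refcount(pp2)=1 -> write in place. 3 ppages; refcounts: pp0:2 pp1:1 pp2:1
Op 4: write(P0, v1, 161). refcount(pp2)=1 -> write in place. 3 ppages; refcounts: pp0:2 pp1:1 pp2:1
Op 5: write(P0, v0, 120). refcount(pp0)=2>1 -> COPY to pp3. 4 ppages; refcounts: pp0:1 pp1:1 pp2:1 pp3:1
Op 6: write(P1, v1, 147). refcount(pp1)=1 -> write in place. 4 ppages; refcounts: pp0:1 pp1:1 pp2:1 pp3:1
Op 7: write(P1, v0, 169). refcount(pp0)=1 -> write in place. 4 ppages; refcounts: pp0:1 pp1:1 pp2:1 pp3:1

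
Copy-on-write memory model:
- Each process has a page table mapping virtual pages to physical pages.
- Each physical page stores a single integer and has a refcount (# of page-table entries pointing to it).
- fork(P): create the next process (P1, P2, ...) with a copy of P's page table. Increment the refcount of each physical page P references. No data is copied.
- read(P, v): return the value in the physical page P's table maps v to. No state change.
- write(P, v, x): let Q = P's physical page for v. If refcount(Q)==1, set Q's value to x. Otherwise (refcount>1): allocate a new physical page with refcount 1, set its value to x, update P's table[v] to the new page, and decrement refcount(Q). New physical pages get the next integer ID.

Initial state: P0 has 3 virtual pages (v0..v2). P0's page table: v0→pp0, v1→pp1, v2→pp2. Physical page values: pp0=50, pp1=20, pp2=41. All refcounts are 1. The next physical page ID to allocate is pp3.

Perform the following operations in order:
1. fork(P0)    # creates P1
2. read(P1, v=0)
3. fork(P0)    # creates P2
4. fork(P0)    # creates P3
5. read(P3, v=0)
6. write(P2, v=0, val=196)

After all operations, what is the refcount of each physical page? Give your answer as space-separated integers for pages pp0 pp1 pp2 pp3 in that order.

Op 1: fork(P0) -> P1. 3 ppages; refcounts: pp0:2 pp1:2 pp2:2
Op 2: read(P1, v0) -> 50. No state change.
Op 3: fork(P0) -> P2. 3 ppages; refcounts: pp0:3 pp1:3 pp2:3
Op 4: fork(P0) -> P3. 3 ppages; refcounts: pp0:4 pp1:4 pp2:4
Op 5: read(P3, v0) -> 50. No state change.
Op 6: write(P2, v0, 196). refcount(pp0)=4>1 -> COPY to pp3. 4 ppages; refcounts: pp0:3 pp1:4 pp2:4 pp3:1

Answer: 3 4 4 1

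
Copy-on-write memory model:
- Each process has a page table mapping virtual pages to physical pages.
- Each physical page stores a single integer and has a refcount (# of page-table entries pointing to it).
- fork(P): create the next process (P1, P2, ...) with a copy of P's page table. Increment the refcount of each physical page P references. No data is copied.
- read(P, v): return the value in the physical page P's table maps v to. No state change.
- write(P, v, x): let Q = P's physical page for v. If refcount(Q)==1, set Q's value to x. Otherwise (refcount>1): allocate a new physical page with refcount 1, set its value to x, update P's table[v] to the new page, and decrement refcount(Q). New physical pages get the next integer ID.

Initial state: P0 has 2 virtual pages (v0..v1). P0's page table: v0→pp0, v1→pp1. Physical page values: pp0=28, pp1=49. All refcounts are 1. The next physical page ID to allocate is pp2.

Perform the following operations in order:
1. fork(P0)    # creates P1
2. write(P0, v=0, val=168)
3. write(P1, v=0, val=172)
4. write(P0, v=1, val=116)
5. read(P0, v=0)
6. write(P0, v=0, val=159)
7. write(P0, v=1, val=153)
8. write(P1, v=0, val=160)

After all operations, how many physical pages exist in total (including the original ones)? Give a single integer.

Op 1: fork(P0) -> P1. 2 ppages; refcounts: pp0:2 pp1:2
Op 2: write(P0, v0, 168). refcount(pp0)=2>1 -> COPY to pp2. 3 ppages; refcounts: pp0:1 pp1:2 pp2:1
Op 3: write(P1, v0, 172). refcount(pp0)=1 -> write in place. 3 ppages; refcounts: pp0:1 pp1:2 pp2:1
Op 4: write(P0, v1, 116). refcount(pp1)=2>1 -> COPY to pp3. 4 ppages; refcounts: pp0:1 pp1:1 pp2:1 pp3:1
Op 5: read(P0, v0) -> 168. No state change.
Op 6: write(P0, v0, 159). refcount(pp2)=1 -> write in place. 4 ppages; refcounts: pp0:1 pp1:1 pp2:1 pp3:1
Op 7: write(P0, v1, 153). refcount(pp3)=1 -> write in place. 4 ppages; refcounts: pp0:1 pp1:1 pp2:1 pp3:1
Op 8: write(P1, v0, 160). refcount(pp0)=1 -> write in place. 4 ppages; refcounts: pp0:1 pp1:1 pp2:1 pp3:1

Answer: 4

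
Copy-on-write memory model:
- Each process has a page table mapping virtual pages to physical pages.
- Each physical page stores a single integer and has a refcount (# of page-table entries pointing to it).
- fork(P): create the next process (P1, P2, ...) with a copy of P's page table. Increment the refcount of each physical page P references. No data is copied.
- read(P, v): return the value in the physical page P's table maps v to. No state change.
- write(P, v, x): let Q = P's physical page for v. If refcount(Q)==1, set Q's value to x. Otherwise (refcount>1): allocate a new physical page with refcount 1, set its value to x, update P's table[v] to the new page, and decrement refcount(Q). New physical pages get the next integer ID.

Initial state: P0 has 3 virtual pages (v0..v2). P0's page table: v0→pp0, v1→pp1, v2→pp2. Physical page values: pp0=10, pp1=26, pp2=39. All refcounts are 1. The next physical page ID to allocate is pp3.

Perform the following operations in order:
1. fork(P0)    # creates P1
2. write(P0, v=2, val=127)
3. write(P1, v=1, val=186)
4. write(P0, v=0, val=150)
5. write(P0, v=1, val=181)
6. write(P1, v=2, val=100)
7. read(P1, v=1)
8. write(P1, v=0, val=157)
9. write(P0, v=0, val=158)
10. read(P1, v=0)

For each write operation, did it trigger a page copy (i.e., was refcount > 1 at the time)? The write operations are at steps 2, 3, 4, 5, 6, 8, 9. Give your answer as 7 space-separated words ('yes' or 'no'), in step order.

Op 1: fork(P0) -> P1. 3 ppages; refcounts: pp0:2 pp1:2 pp2:2
Op 2: write(P0, v2, 127). refcount(pp2)=2>1 -> COPY to pp3. 4 ppages; refcounts: pp0:2 pp1:2 pp2:1 pp3:1
Op 3: write(P1, v1, 186). refcount(pp1)=2>1 -> COPY to pp4. 5 ppages; refcounts: pp0:2 pp1:1 pp2:1 pp3:1 pp4:1
Op 4: write(P0, v0, 150). refcount(pp0)=2>1 -> COPY to pp5. 6 ppages; refcounts: pp0:1 pp1:1 pp2:1 pp3:1 pp4:1 pp5:1
Op 5: write(P0, v1, 181). refcount(pp1)=1 -> write in place. 6 ppages; refcounts: pp0:1 pp1:1 pp2:1 pp3:1 pp4:1 pp5:1
Op 6: write(P1, v2, 100). refcount(pp2)=1 -> write in place. 6 ppages; refcounts: pp0:1 pp1:1 pp2:1 pp3:1 pp4:1 pp5:1
Op 7: read(P1, v1) -> 186. No state change.
Op 8: write(P1, v0, 157). refcount(pp0)=1 -> write in place. 6 ppages; refcounts: pp0:1 pp1:1 pp2:1 pp3:1 pp4:1 pp5:1
Op 9: write(P0, v0, 158). refcount(pp5)=1 -> write in place. 6 ppages; refcounts: pp0:1 pp1:1 pp2:1 pp3:1 pp4:1 pp5:1
Op 10: read(P1, v0) -> 157. No state change.

yes yes yes no no no no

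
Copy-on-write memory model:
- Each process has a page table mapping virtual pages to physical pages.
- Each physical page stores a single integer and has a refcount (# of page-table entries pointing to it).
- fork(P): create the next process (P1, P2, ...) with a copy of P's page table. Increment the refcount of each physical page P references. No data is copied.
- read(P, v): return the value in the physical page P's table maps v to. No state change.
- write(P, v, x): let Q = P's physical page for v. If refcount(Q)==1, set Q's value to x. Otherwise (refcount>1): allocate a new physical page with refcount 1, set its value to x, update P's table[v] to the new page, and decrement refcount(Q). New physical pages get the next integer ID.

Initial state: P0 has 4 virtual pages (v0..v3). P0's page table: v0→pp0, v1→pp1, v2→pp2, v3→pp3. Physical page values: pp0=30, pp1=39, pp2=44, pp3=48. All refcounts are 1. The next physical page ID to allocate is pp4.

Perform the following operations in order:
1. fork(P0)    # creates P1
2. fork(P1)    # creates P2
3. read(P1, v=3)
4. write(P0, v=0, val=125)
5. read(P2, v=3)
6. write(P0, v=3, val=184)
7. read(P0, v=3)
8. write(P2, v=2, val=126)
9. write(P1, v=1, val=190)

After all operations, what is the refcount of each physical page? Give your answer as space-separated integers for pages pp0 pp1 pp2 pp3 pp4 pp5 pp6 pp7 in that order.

Op 1: fork(P0) -> P1. 4 ppages; refcounts: pp0:2 pp1:2 pp2:2 pp3:2
Op 2: fork(P1) -> P2. 4 ppages; refcounts: pp0:3 pp1:3 pp2:3 pp3:3
Op 3: read(P1, v3) -> 48. No state change.
Op 4: write(P0, v0, 125). refcount(pp0)=3>1 -> COPY to pp4. 5 ppages; refcounts: pp0:2 pp1:3 pp2:3 pp3:3 pp4:1
Op 5: read(P2, v3) -> 48. No state change.
Op 6: write(P0, v3, 184). refcount(pp3)=3>1 -> COPY to pp5. 6 ppages; refcounts: pp0:2 pp1:3 pp2:3 pp3:2 pp4:1 pp5:1
Op 7: read(P0, v3) -> 184. No state change.
Op 8: write(P2, v2, 126). refcount(pp2)=3>1 -> COPY to pp6. 7 ppages; refcounts: pp0:2 pp1:3 pp2:2 pp3:2 pp4:1 pp5:1 pp6:1
Op 9: write(P1, v1, 190). refcount(pp1)=3>1 -> COPY to pp7. 8 ppages; refcounts: pp0:2 pp1:2 pp2:2 pp3:2 pp4:1 pp5:1 pp6:1 pp7:1

Answer: 2 2 2 2 1 1 1 1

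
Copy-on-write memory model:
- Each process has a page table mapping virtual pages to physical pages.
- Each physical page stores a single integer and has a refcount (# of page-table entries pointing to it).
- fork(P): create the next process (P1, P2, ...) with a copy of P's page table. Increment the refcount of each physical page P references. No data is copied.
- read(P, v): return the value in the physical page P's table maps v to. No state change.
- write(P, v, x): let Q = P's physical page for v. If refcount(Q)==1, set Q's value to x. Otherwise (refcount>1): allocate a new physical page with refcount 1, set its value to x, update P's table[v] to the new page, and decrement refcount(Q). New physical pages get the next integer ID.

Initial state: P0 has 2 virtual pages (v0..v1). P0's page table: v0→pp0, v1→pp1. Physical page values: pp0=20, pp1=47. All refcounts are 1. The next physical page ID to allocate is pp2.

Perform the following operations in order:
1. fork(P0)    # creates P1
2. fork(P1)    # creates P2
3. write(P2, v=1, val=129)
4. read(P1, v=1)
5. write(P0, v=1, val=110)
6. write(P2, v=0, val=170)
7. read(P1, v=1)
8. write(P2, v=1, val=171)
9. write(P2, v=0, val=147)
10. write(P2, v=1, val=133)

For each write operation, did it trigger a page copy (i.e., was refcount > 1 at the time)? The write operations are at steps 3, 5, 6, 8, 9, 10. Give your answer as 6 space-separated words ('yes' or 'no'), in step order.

Op 1: fork(P0) -> P1. 2 ppages; refcounts: pp0:2 pp1:2
Op 2: fork(P1) -> P2. 2 ppages; refcounts: pp0:3 pp1:3
Op 3: write(P2, v1, 129). refcount(pp1)=3>1 -> COPY to pp2. 3 ppages; refcounts: pp0:3 pp1:2 pp2:1
Op 4: read(P1, v1) -> 47. No state change.
Op 5: write(P0, v1, 110). refcount(pp1)=2>1 -> COPY to pp3. 4 ppages; refcounts: pp0:3 pp1:1 pp2:1 pp3:1
Op 6: write(P2, v0, 170). refcount(pp0)=3>1 -> COPY to pp4. 5 ppages; refcounts: pp0:2 pp1:1 pp2:1 pp3:1 pp4:1
Op 7: read(P1, v1) -> 47. No state change.
Op 8: write(P2, v1, 171). refcount(pp2)=1 -> write in place. 5 ppages; refcounts: pp0:2 pp1:1 pp2:1 pp3:1 pp4:1
Op 9: write(P2, v0, 147). refcount(pp4)=1 -> write in place. 5 ppages; refcounts: pp0:2 pp1:1 pp2:1 pp3:1 pp4:1
Op 10: write(P2, v1, 133). refcount(pp2)=1 -> write in place. 5 ppages; refcounts: pp0:2 pp1:1 pp2:1 pp3:1 pp4:1

yes yes yes no no no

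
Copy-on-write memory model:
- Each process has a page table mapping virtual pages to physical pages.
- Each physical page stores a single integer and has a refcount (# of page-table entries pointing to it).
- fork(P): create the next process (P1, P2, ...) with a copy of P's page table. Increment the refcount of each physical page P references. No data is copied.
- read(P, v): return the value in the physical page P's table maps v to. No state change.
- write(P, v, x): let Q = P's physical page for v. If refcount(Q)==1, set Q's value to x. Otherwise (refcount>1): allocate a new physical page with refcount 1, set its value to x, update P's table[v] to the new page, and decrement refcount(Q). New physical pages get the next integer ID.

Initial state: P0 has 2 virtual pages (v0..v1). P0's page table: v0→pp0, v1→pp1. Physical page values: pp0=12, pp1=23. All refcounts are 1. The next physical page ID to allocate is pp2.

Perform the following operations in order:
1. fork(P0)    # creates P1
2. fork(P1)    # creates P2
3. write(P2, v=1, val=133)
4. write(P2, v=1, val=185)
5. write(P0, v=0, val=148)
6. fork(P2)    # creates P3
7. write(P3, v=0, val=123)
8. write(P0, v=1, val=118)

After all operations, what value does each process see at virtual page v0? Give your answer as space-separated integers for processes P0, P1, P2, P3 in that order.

Op 1: fork(P0) -> P1. 2 ppages; refcounts: pp0:2 pp1:2
Op 2: fork(P1) -> P2. 2 ppages; refcounts: pp0:3 pp1:3
Op 3: write(P2, v1, 133). refcount(pp1)=3>1 -> COPY to pp2. 3 ppages; refcounts: pp0:3 pp1:2 pp2:1
Op 4: write(P2, v1, 185). refcount(pp2)=1 -> write in place. 3 ppages; refcounts: pp0:3 pp1:2 pp2:1
Op 5: write(P0, v0, 148). refcount(pp0)=3>1 -> COPY to pp3. 4 ppages; refcounts: pp0:2 pp1:2 pp2:1 pp3:1
Op 6: fork(P2) -> P3. 4 ppages; refcounts: pp0:3 pp1:2 pp2:2 pp3:1
Op 7: write(P3, v0, 123). refcount(pp0)=3>1 -> COPY to pp4. 5 ppages; refcounts: pp0:2 pp1:2 pp2:2 pp3:1 pp4:1
Op 8: write(P0, v1, 118). refcount(pp1)=2>1 -> COPY to pp5. 6 ppages; refcounts: pp0:2 pp1:1 pp2:2 pp3:1 pp4:1 pp5:1
P0: v0 -> pp3 = 148
P1: v0 -> pp0 = 12
P2: v0 -> pp0 = 12
P3: v0 -> pp4 = 123

Answer: 148 12 12 123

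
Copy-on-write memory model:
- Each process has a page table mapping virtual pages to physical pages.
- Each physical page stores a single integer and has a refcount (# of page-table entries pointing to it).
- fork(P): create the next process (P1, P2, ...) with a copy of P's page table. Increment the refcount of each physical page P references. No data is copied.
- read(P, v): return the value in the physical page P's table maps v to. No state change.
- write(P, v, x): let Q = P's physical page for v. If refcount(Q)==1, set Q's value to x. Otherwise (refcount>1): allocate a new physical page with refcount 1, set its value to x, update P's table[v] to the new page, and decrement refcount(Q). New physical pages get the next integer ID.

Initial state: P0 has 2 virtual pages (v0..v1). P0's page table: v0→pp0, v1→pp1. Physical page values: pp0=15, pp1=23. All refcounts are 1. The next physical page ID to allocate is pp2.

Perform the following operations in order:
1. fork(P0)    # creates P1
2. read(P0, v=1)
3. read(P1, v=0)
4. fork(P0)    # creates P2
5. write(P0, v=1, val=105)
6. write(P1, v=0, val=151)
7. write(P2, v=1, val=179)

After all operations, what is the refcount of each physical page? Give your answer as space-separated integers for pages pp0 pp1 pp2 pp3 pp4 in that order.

Op 1: fork(P0) -> P1. 2 ppages; refcounts: pp0:2 pp1:2
Op 2: read(P0, v1) -> 23. No state change.
Op 3: read(P1, v0) -> 15. No state change.
Op 4: fork(P0) -> P2. 2 ppages; refcounts: pp0:3 pp1:3
Op 5: write(P0, v1, 105). refcount(pp1)=3>1 -> COPY to pp2. 3 ppages; refcounts: pp0:3 pp1:2 pp2:1
Op 6: write(P1, v0, 151). refcount(pp0)=3>1 -> COPY to pp3. 4 ppages; refcounts: pp0:2 pp1:2 pp2:1 pp3:1
Op 7: write(P2, v1, 179). refcount(pp1)=2>1 -> COPY to pp4. 5 ppages; refcounts: pp0:2 pp1:1 pp2:1 pp3:1 pp4:1

Answer: 2 1 1 1 1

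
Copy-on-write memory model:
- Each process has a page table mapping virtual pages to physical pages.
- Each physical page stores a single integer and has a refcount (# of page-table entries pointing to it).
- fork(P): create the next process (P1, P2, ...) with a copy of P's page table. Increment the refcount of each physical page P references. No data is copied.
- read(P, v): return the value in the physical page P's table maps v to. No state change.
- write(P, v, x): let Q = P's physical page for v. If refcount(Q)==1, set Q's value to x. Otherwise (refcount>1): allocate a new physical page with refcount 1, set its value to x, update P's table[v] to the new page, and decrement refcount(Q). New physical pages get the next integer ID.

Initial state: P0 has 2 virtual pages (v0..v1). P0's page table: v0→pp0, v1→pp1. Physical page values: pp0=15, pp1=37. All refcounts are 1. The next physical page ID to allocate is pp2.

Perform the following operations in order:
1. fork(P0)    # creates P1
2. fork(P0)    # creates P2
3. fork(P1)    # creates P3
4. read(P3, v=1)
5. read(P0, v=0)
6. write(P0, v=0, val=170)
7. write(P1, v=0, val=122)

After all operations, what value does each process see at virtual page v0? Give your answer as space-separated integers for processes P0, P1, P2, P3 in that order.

Answer: 170 122 15 15

Derivation:
Op 1: fork(P0) -> P1. 2 ppages; refcounts: pp0:2 pp1:2
Op 2: fork(P0) -> P2. 2 ppages; refcounts: pp0:3 pp1:3
Op 3: fork(P1) -> P3. 2 ppages; refcounts: pp0:4 pp1:4
Op 4: read(P3, v1) -> 37. No state change.
Op 5: read(P0, v0) -> 15. No state change.
Op 6: write(P0, v0, 170). refcount(pp0)=4>1 -> COPY to pp2. 3 ppages; refcounts: pp0:3 pp1:4 pp2:1
Op 7: write(P1, v0, 122). refcount(pp0)=3>1 -> COPY to pp3. 4 ppages; refcounts: pp0:2 pp1:4 pp2:1 pp3:1
P0: v0 -> pp2 = 170
P1: v0 -> pp3 = 122
P2: v0 -> pp0 = 15
P3: v0 -> pp0 = 15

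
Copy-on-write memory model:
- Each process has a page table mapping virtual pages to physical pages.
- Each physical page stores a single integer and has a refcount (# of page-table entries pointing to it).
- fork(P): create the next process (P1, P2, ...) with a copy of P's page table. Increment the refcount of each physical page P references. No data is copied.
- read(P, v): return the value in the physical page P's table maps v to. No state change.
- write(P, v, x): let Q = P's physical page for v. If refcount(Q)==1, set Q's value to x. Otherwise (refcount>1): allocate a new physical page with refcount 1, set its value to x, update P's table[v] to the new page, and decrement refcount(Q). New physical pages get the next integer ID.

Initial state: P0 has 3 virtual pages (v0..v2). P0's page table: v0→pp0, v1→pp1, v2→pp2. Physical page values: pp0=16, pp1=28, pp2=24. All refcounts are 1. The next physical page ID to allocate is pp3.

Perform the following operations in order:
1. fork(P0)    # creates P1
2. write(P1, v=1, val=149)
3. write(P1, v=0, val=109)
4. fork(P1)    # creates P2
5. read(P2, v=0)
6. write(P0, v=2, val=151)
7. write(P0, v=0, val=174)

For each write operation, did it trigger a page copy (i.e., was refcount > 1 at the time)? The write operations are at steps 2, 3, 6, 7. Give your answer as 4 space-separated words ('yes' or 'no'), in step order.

Op 1: fork(P0) -> P1. 3 ppages; refcounts: pp0:2 pp1:2 pp2:2
Op 2: write(P1, v1, 149). refcount(pp1)=2>1 -> COPY to pp3. 4 ppages; refcounts: pp0:2 pp1:1 pp2:2 pp3:1
Op 3: write(P1, v0, 109). refcount(pp0)=2>1 -> COPY to pp4. 5 ppages; refcounts: pp0:1 pp1:1 pp2:2 pp3:1 pp4:1
Op 4: fork(P1) -> P2. 5 ppages; refcounts: pp0:1 pp1:1 pp2:3 pp3:2 pp4:2
Op 5: read(P2, v0) -> 109. No state change.
Op 6: write(P0, v2, 151). refcount(pp2)=3>1 -> COPY to pp5. 6 ppages; refcounts: pp0:1 pp1:1 pp2:2 pp3:2 pp4:2 pp5:1
Op 7: write(P0, v0, 174). refcount(pp0)=1 -> write in place. 6 ppages; refcounts: pp0:1 pp1:1 pp2:2 pp3:2 pp4:2 pp5:1

yes yes yes no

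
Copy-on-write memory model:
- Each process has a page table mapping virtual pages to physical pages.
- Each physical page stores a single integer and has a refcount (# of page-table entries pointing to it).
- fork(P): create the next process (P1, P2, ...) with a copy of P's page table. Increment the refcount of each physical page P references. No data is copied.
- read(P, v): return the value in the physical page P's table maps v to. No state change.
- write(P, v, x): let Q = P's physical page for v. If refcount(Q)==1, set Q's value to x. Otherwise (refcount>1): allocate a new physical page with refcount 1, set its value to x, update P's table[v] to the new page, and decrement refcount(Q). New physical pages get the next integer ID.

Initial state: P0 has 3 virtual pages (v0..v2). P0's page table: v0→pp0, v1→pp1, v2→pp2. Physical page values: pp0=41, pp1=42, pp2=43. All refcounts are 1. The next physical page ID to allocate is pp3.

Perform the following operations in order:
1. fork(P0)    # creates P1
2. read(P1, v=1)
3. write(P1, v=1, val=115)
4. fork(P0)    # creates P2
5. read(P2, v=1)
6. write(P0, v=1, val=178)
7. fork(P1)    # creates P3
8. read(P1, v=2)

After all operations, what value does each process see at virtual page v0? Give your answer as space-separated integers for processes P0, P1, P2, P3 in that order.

Op 1: fork(P0) -> P1. 3 ppages; refcounts: pp0:2 pp1:2 pp2:2
Op 2: read(P1, v1) -> 42. No state change.
Op 3: write(P1, v1, 115). refcount(pp1)=2>1 -> COPY to pp3. 4 ppages; refcounts: pp0:2 pp1:1 pp2:2 pp3:1
Op 4: fork(P0) -> P2. 4 ppages; refcounts: pp0:3 pp1:2 pp2:3 pp3:1
Op 5: read(P2, v1) -> 42. No state change.
Op 6: write(P0, v1, 178). refcount(pp1)=2>1 -> COPY to pp4. 5 ppages; refcounts: pp0:3 pp1:1 pp2:3 pp3:1 pp4:1
Op 7: fork(P1) -> P3. 5 ppages; refcounts: pp0:4 pp1:1 pp2:4 pp3:2 pp4:1
Op 8: read(P1, v2) -> 43. No state change.
P0: v0 -> pp0 = 41
P1: v0 -> pp0 = 41
P2: v0 -> pp0 = 41
P3: v0 -> pp0 = 41

Answer: 41 41 41 41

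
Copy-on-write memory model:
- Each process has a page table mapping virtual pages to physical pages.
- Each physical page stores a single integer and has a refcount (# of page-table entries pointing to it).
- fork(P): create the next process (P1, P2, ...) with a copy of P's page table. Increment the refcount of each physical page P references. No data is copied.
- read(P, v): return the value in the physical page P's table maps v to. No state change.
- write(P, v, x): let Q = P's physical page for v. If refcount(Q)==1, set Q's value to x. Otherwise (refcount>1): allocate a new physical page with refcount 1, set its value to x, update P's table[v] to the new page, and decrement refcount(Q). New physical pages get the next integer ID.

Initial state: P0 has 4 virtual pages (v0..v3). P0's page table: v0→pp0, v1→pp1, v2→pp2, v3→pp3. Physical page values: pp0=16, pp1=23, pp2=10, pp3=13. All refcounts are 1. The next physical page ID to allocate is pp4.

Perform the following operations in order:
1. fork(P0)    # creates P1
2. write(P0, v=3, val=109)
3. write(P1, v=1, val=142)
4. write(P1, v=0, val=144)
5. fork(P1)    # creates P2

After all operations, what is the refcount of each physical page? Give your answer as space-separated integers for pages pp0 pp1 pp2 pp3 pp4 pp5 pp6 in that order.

Op 1: fork(P0) -> P1. 4 ppages; refcounts: pp0:2 pp1:2 pp2:2 pp3:2
Op 2: write(P0, v3, 109). refcount(pp3)=2>1 -> COPY to pp4. 5 ppages; refcounts: pp0:2 pp1:2 pp2:2 pp3:1 pp4:1
Op 3: write(P1, v1, 142). refcount(pp1)=2>1 -> COPY to pp5. 6 ppages; refcounts: pp0:2 pp1:1 pp2:2 pp3:1 pp4:1 pp5:1
Op 4: write(P1, v0, 144). refcount(pp0)=2>1 -> COPY to pp6. 7 ppages; refcounts: pp0:1 pp1:1 pp2:2 pp3:1 pp4:1 pp5:1 pp6:1
Op 5: fork(P1) -> P2. 7 ppages; refcounts: pp0:1 pp1:1 pp2:3 pp3:2 pp4:1 pp5:2 pp6:2

Answer: 1 1 3 2 1 2 2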